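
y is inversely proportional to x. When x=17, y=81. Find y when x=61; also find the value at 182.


Inverse proportion: x × y = constant
k = 17 × 81 = 1377
At x=61: k/61 = 22.57
At x=182: k/182 = 7.57
= 22.57 and 7.57

22.57 and 7.57


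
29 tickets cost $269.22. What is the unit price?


Unit rate = total / quantity
= 269.22 / 29
= $9.28 per unit

$9.28 per unit


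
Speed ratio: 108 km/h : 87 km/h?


Ratio = 108:87
GCD = 3
Simplified = 36:29
Time ratio (same distance) = 29:36
Speed ratio = 36:29

36:29


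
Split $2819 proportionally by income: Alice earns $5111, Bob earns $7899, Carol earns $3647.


Total income = 5111 + 7899 + 3647 = $16657
Alice: $2819 × 5111/16657 = $864.98
Bob: $2819 × 7899/16657 = $1336.81
Carol: $2819 × 3647/16657 = $617.21
= Alice: $864.98, Bob: $1336.81, Carol: $617.21

Alice: $864.98, Bob: $1336.81, Carol: $617.21


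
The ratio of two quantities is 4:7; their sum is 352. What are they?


Let A = 4k, B = 7k.
4k + 7k = 352
11k = 352 → k = 352/11 = 32
A = 4×32 = 128, B = 7×32 = 224
= A = 128, B = 224

A = 128, B = 224


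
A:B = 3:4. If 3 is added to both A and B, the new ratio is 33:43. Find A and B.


Let A = 3k, B = 4k.
(3k + 3) / (4k + 3) = 33/43
Cross-multiply: 43(3k + 3) = 33(4k + 3)
129k + 129 = 132k + 99
129k - 132k = 99 - 129
-3k = -30
k = -30/-3 = 10
A = 3×10 = 30, B = 4×10 = 40
= A = 30, B = 40

A = 30, B = 40


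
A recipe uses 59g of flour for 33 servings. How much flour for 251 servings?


Direct proportion: y/x = constant
k = 59/33 ≈ 1.7879
y₂ = k × 251 = 59 × 251 / 33 = 14809/33
≈ 448.76

448.76


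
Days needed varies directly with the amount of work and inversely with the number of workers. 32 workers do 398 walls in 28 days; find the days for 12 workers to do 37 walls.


Days ∝ work / workers, so d₂ = d₁ × (m₁/m₂) × (w₂/w₁)
Workers factor (inverse): 32/12 ≈ 2.6667
Work factor (direct): 37/398 ≈ 0.0930
d₂ = 28 × 32/12 × 37/398 = (28 × 32 × 37) / (12 × 398) = 33152/4776
≈ 6.94 days

6.94 days


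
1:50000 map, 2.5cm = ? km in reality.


Real distance = map distance × scale
= 2.5cm × 50000
= 125000 cm = 1250.0 m
= 1.250 km

1.250 km


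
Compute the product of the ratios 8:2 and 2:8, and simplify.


Compound ratio = (8×2) : (2×8)
= 16:16
GCD = 16
= 1:1

1:1


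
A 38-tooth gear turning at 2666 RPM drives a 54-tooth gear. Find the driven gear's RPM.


Gear ratio = 38:54 = 19:27
RPM_B = RPM_A × (teeth_A / teeth_B)
= 2666 × (38/54)
= 1876.1 RPM

1876.1 RPM


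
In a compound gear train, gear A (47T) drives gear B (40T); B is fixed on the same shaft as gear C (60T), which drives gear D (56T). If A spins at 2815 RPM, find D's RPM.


Stage 1: RPM_B = RPM_A × t_A/t_B = 2815 × 47/40 = 132305/40 ≈ 3307.63
B and C share a shaft → RPM_C = RPM_B
Stage 2: RPM_D = RPM_C × t_C/t_D = RPM_A × (t_A×t_C)/(t_B×t_D)
Overall ratio = (47×60)/(40×56) = 2820/2240
RPM_D = 2815 × 2820/2240 = 7938300/2240
≈ 3543.88 RPM

3543.88 RPM


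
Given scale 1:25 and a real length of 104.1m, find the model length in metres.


Model size = real / scale
= 104.1 / 25
= 4.1640 m

4.1640 m


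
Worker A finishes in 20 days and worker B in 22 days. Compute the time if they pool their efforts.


Rate of A = 1/20 per day
Rate of B = 1/22 per day
Combined rate = 1/20 + 1/22 = 42/440 ≈ 0.0955 per day
Days = 1 / combined rate = 440/42
≈ 10.48 days

10.48 days


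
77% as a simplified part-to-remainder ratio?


77% means 77 parts out of 100; remainder = 23
Part : remainder = 77:23
GCD = 1
= 77:23

77:23


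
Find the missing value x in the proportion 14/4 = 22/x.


Cross multiply: 14 × x = 4 × 22
14x = 88
x = 88 / 14
= 6.29

6.29


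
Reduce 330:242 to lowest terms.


GCD(330, 242) = 22
330/22 : 242/22
= 15:11

15:11


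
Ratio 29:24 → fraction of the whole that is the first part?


Total parts = 29 + 24 = 53
First part: 29/53 = 29/53
= 29/53

29/53


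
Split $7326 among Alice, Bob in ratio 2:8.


Total parts = 2 + 8 = 10
Alice: 7326 × 2/10 = 1465.20
Bob: 7326 × 8/10 = 5860.80
= Alice: $1465.20, Bob: $5860.80

Alice: $1465.20, Bob: $5860.80


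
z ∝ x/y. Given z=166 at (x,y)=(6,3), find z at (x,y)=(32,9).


z = k·x/y
Solve for k using the known point: k = z·y/x = 166×3/6 = 498/6 = 83.0000
Now evaluate at x=32, y=9:
z = k × 32 / 9 = (498 × 32) / (6 × 9) = 15936/54
≈ 295.1111

295.1111


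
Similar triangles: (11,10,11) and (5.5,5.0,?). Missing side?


Scale factor = 5.5/11 = 0.5
Missing side = 11 × 0.5
= 5.5

5.5


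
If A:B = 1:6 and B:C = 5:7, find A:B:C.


Match B: multiply A:B by 5 → 5:30
Multiply B:C by 6 → 30:42
Combined: 5:30:42
GCD = 1
= 5:30:42

5:30:42


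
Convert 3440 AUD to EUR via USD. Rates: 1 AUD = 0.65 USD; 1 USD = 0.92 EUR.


Step 1: 3440 AUD × 0.65 = 2236.00 USD
Step 2: 2236.00 USD × 0.92 = 2057.12 EUR
Implied rate AUD→EUR = 0.65 × 0.92 = 0.5980
= 2057.12 EUR

2057.12 EUR


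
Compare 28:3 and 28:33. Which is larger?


28/3 = 9.3333
28/33 = 0.8485
9.3333 > 0.8485, so 28:3 is greater
= 28:3

28:3


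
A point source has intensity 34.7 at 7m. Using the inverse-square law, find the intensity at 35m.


I₁d₁² = I₂d₂²
I₂ = I₁ × (d₁/d₂)²
= 34.7 × (7/35)²
= 34.7 × 49/1225
= 1700.3/1225
= 1.3880

1.3880


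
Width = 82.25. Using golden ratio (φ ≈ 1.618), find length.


φ = (1 + √5) / 2 ≈ 1.618
Length = width × φ = 82.25 × 1.618 = 133.0805
≈ 133.08

133.08


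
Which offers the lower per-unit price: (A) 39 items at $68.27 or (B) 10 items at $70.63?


Deal A: $68.27/39 = $1.7505/unit
Deal B: $70.63/10 = $7.0630/unit
A is cheaper per unit
= Deal A

Deal A


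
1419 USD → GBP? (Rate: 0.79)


Amount × rate = 1419 × 0.79
= 1121.01 GBP

1121.01 GBP


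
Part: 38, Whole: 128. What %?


Percentage = (part / whole) × 100
= (38 / 128) × 100
≈ 29.69%

29.69%


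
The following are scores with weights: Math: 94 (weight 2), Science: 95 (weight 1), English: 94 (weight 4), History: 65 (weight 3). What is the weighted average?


Numerator = 94×2 + 95×1 + 94×4 + 65×3
= 188 + 95 + 376 + 195
= 854
Total weight = 10
Weighted avg = 854/10
= 85.40

85.40


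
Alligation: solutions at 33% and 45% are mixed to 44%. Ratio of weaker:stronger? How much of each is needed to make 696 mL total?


Let x parts of 33% mix with y parts of 45%.
33x + 45y = 44(x + y)
33x + 45y = 44x + 44y
x(33 - 44) = y(44 - 45)
x/y = (45 - 44)/(44 - 33) = 1/11
Simplify: 1:11
Total parts = 12; one part = 696/12 = 58.00 mL
33% solution: 1×58.00 = 58.00 mL
45% solution: 11×58.00 = 638.00 mL
= ratio 1:11; 58.00 mL and 638.00 mL

ratio 1:11; 58.00 mL and 638.00 mL


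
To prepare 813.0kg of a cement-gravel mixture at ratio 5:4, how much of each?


Total parts = 5 + 4 = 9
cement: 813.0 × 5/9 = 451.7kg
gravel: 813.0 × 4/9 = 361.3kg
= 451.7kg and 361.3kg

451.7kg and 361.3kg


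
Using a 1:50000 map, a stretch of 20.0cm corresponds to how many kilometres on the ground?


Real distance = map distance × scale
= 20.0cm × 50000
= 1000000 cm = 10000.0 m
= 10.000 km

10.000 km


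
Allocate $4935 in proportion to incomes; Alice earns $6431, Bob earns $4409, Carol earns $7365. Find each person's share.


Total income = 6431 + 4409 + 7365 = $18205
Alice: $4935 × 6431/18205 = $1743.31
Bob: $4935 × 4409/18205 = $1195.19
Carol: $4935 × 7365/18205 = $1996.50
= Alice: $1743.31, Bob: $1195.19, Carol: $1996.50

Alice: $1743.31, Bob: $1195.19, Carol: $1996.50


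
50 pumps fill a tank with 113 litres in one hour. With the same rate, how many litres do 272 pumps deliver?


Direct proportion: y/x = constant
k = 113/50 = 2.2600
y₂ = k × 272 = 113 × 272 / 50 = 30736/50
= 614.72

614.72


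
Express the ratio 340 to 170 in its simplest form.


GCD(340, 170) = 170
340/170 : 170/170
= 2:1

2:1


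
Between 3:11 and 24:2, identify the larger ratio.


3/11 = 0.2727
24/2 = 12.0000
0.2727 < 12.0000, so 3:11 is less
= 24:2

24:2


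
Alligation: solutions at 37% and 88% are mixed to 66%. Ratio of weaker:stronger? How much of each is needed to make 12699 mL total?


Let x parts of 37% mix with y parts of 88%.
37x + 88y = 66(x + y)
37x + 88y = 66x + 66y
x(37 - 66) = y(66 - 88)
x/y = (88 - 66)/(66 - 37) = 22/29
Simplify: 22:29
Total parts = 51; one part = 12699/51 = 249.00 mL
37% solution: 22×249.00 = 5478.00 mL
88% solution: 29×249.00 = 7221.00 mL
= ratio 22:29; 5478.00 mL and 7221.00 mL

ratio 22:29; 5478.00 mL and 7221.00 mL


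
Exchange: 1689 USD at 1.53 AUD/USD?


Amount × rate = 1689 × 1.53
= 2584.17 AUD

2584.17 AUD


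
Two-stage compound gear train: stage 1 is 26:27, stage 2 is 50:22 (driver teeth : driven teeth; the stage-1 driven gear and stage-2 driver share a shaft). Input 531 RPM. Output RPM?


Stage 1: RPM_B = RPM_A × t_A/t_B = 531 × 26/27 = 13806/27 ≈ 511.33
B and C share a shaft → RPM_C = RPM_B
Stage 2: RPM_D = RPM_C × t_C/t_D = RPM_A × (t_A×t_C)/(t_B×t_D)
Overall ratio = (26×50)/(27×22) = 1300/594
RPM_D = 531 × 1300/594 = 690300/594
≈ 1162.12 RPM

1162.12 RPM


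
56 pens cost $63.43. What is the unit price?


Unit rate = total / quantity
= 63.43 / 56
= $1.13 per unit

$1.13 per unit


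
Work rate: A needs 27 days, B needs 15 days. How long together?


Rate of A = 1/27 per day
Rate of B = 1/15 per day
Combined rate = 1/27 + 1/15 = 42/405 ≈ 0.1037 per day
Days = 1 / combined rate = 405/42
≈ 9.64 days

9.64 days


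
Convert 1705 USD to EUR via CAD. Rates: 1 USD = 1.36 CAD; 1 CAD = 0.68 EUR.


Step 1: 1705 USD × 1.36 = 2318.80 CAD
Step 2: 2318.80 CAD × 0.68 = 1576.78 EUR
Implied rate USD→EUR = 1.36 × 0.68 = 0.9248
= 1576.78 EUR

1576.78 EUR


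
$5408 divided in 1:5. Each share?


Total parts = 1 + 5 = 6
Part 1: 5408 × 1/6 = 901.33
Part 2: 5408 × 5/6 = 4506.67
= Part 1: $901.33, Part 2: $4506.67

Part 1: $901.33, Part 2: $4506.67


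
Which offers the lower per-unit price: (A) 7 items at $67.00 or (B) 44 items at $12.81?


Deal A: $67.00/7 = $9.5714/unit
Deal B: $12.81/44 = $0.2911/unit
B is cheaper per unit
= Deal B

Deal B


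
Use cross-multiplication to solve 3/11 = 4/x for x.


Cross multiply: 3 × x = 11 × 4
3x = 44
x = 44 / 3
= 14.67

14.67


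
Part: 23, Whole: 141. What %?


Percentage = (part / whole) × 100
= (23 / 141) × 100
≈ 16.31%

16.31%


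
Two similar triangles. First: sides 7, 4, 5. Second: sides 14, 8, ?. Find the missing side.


Scale factor = 14/7 = 2
Missing side = 5 × 2
= 10.0

10.0


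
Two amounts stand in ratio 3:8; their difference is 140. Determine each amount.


Let A = 3k, B = 8k.
8k - 3k = 140
5k = 140 → k = 140/5 = 28
A = 3×28 = 84, B = 8×28 = 224
= A = 84, B = 224

A = 84, B = 224


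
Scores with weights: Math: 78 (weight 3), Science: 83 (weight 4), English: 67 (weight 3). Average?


Numerator = 78×3 + 83×4 + 67×3
= 234 + 332 + 201
= 767
Total weight = 10
Weighted avg = 767/10
= 76.70

76.70


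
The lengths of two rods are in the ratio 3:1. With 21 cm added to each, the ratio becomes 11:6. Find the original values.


Let A = 3k, B = 1k.
(3k + 21) / (1k + 21) = 11/6
Cross-multiply: 6(3k + 21) = 11(1k + 21)
18k + 126 = 11k + 231
18k - 11k = 231 - 126
7k = 105
k = 105/7 = 15
A = 3×15 = 45, B = 1×15 = 15
= A = 45, B = 15

A = 45, B = 15


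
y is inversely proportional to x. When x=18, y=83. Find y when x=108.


Inverse proportion: x × y = constant
k = 18 × 83 = 1494
y₂ = k / 108 = 1494 / 108
= 13.83

13.83


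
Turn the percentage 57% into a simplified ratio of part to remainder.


57% means 57 parts out of 100; remainder = 43
Part : remainder = 57:43
GCD = 1
= 57:43

57:43


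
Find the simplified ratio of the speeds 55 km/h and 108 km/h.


Ratio = 55:108
GCD = 1
Simplified = 55:108
Time ratio (same distance) = 108:55
Speed ratio = 55:108

55:108


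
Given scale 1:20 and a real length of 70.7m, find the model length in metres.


Model size = real / scale
= 70.7 / 20
= 3.5350 m

3.5350 m


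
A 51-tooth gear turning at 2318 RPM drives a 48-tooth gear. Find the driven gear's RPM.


Gear ratio = 51:48 = 17:16
RPM_B = RPM_A × (teeth_A / teeth_B)
= 2318 × (51/48)
= 2462.9 RPM

2462.9 RPM


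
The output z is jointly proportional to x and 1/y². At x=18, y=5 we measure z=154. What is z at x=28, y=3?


z = k·x/y²
Solve for k using the known point: k = z·y²/x = 154×25/18 = 3850/18 ≈ 213.8889
Now evaluate at x=28, y=3:
z = k × 28 / 9 = (3850 × 28) / (18 × 9) = 107800/162
≈ 665.4321

665.4321


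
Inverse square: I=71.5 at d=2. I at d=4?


I₁d₁² = I₂d₂²
I₂ = I₁ × (d₁/d₂)²
= 71.5 × (2/4)²
= 71.5 × 4/16
= 286/16
= 17.8750

17.8750


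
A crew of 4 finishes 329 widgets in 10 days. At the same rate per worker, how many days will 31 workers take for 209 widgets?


Days ∝ work / workers, so d₂ = d₁ × (m₁/m₂) × (w₂/w₁)
Workers factor (inverse): 4/31 ≈ 0.1290
Work factor (direct): 209/329 ≈ 0.6353
d₂ = 10 × 4/31 × 209/329 = (10 × 4 × 209) / (31 × 329) = 8360/10199
≈ 0.82 days

0.82 days


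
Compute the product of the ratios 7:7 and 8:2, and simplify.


Compound ratio = (7×8) : (7×2)
= 56:14
GCD = 14
= 4:1

4:1


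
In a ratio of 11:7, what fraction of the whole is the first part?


Total parts = 11 + 7 = 18
First part: 11/18 = 11/18
= 11/18

11/18


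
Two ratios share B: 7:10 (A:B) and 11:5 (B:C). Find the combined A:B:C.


Match B: multiply A:B by 11 → 77:110
Multiply B:C by 10 → 110:50
Combined: 77:110:50
GCD = 1
= 77:110:50

77:110:50


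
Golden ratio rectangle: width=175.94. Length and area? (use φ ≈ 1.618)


φ = (1 + √5) / 2 ≈ 1.618
Length = width × φ = 175.94 × 1.618 = 284.67092
≈ 284.67
Area = width × length = 175.94 × 284.67092 = 50085.0016648 ≈ 50085.00
= Length: 284.67, Area: 50085.00

Length: 284.67, Area: 50085.00


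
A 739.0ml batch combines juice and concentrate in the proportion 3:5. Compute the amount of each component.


Total parts = 3 + 5 = 8
juice: 739.0 × 3/8 = 277.1ml
concentrate: 739.0 × 5/8 = 461.9ml
= 277.1ml and 461.9ml

277.1ml and 461.9ml


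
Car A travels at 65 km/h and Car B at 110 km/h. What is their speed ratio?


Ratio = 65:110
GCD = 5
Simplified = 13:22
Time ratio (same distance) = 22:13
Speed ratio = 13:22

13:22


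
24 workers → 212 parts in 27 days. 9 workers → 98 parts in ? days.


Days ∝ work / workers, so d₂ = d₁ × (m₁/m₂) × (w₂/w₁)
Workers factor (inverse): 24/9 ≈ 2.6667
Work factor (direct): 98/212 ≈ 0.4623
d₂ = 27 × 24/9 × 98/212 = (27 × 24 × 98) / (9 × 212) = 63504/1908
≈ 33.28 days

33.28 days


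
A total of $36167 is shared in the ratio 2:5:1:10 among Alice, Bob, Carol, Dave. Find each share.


Total parts = 2 + 5 + 1 + 10 = 18
Alice: 36167 × 2/18 = 4018.56
Bob: 36167 × 5/18 = 10046.39
Carol: 36167 × 1/18 = 2009.28
Dave: 36167 × 10/18 = 20092.78
= Alice: $4018.56, Bob: $10046.39, Carol: $2009.28, Dave: $20092.78

Alice: $4018.56, Bob: $10046.39, Carol: $2009.28, Dave: $20092.78


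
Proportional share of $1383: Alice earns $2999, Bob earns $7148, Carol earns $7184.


Total income = 2999 + 7148 + 7184 = $17331
Alice: $1383 × 2999/17331 = $239.32
Bob: $1383 × 7148/17331 = $570.40
Carol: $1383 × 7184/17331 = $573.28
= Alice: $239.32, Bob: $570.40, Carol: $573.28

Alice: $239.32, Bob: $570.40, Carol: $573.28


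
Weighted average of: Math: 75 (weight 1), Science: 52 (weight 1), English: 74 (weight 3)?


Numerator = 75×1 + 52×1 + 74×3
= 75 + 52 + 222
= 349
Total weight = 5
Weighted avg = 349/5
= 69.80

69.80


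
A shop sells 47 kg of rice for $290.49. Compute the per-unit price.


Unit rate = total / quantity
= 290.49 / 47
= $6.18 per unit

$6.18 per unit


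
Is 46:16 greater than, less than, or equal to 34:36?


46/16 = 2.8750
34/36 = 0.9444
2.8750 > 0.9444, so 46:16 is greater
= greater than

greater than


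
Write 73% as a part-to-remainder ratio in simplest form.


73% means 73 parts out of 100; remainder = 27
Part : remainder = 73:27
GCD = 1
= 73:27

73:27


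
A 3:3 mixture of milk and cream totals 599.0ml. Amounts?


Total parts = 3 + 3 = 6
milk: 599.0 × 3/6 = 299.5ml
cream: 599.0 × 3/6 = 299.5ml
= 299.5ml and 299.5ml

299.5ml and 299.5ml


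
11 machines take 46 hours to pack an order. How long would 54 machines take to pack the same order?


Inverse proportion: x × y = constant
k = 11 × 46 = 506
y₂ = k / 54 = 506 / 54
= 9.37

9.37


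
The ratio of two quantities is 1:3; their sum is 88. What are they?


Let A = 1k, B = 3k.
1k + 3k = 88
4k = 88 → k = 88/4 = 22
A = 1×22 = 22, B = 3×22 = 66
= A = 22, B = 66

A = 22, B = 66


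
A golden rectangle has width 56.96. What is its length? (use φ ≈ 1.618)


φ = (1 + √5) / 2 ≈ 1.618
Length = width × φ = 56.96 × 1.618 = 92.16128
≈ 92.16

92.16


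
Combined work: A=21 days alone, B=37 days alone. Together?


Rate of A = 1/21 per day
Rate of B = 1/37 per day
Combined rate = 1/21 + 1/37 = 58/777 ≈ 0.0746 per day
Days = 1 / combined rate = 777/58
≈ 13.40 days

13.40 days


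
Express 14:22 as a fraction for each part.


Total parts = 14 + 22 = 36
First part: 14/36 = 7/18
Second part: 22/36 = 11/18
= 7/18 and 11/18

7/18 and 11/18


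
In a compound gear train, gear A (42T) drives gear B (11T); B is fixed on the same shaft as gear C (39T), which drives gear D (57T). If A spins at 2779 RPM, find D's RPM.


Stage 1: RPM_B = RPM_A × t_A/t_B = 2779 × 42/11 = 116718/11 ≈ 10610.73
B and C share a shaft → RPM_C = RPM_B
Stage 2: RPM_D = RPM_C × t_C/t_D = RPM_A × (t_A×t_C)/(t_B×t_D)
Overall ratio = (42×39)/(11×57) = 1638/627
RPM_D = 2779 × 1638/627 = 4552002/627
≈ 7259.97 RPM

7259.97 RPM


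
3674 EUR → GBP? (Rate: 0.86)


Amount × rate = 3674 × 0.86
= 3159.64 GBP

3159.64 GBP


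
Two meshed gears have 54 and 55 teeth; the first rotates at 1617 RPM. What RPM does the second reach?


Gear ratio = 54:55 = 54:55
RPM_B = RPM_A × (teeth_A / teeth_B)
= 1617 × (54/55)
= 1587.6 RPM

1587.6 RPM


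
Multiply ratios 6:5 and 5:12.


Compound ratio = (6×5) : (5×12)
= 30:60
GCD = 30
= 1:2

1:2


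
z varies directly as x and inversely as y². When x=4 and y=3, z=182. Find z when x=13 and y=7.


z = k·x/y²
Solve for k using the known point: k = z·y²/x = 182×9/4 = 1638/4 = 409.5000
Now evaluate at x=13, y=7:
z = k × 13 / 49 = (1638 × 13) / (4 × 49) = 21294/196
≈ 108.6429

108.6429


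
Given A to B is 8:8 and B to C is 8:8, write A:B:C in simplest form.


Match B: multiply A:B by 8 → 64:64
Multiply B:C by 8 → 64:64
Combined: 64:64:64
GCD = 64
= 1:1:1

1:1:1


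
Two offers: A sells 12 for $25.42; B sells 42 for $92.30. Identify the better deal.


Deal A: $25.42/12 = $2.1183/unit
Deal B: $92.30/42 = $2.1976/unit
A is cheaper per unit
= Deal A

Deal A


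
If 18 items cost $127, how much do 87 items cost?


Direct proportion: y/x = constant
k = 127/18 ≈ 7.0556
y₂ = k × 87 = 127 × 87 / 18 = 11049/18
≈ 613.83

613.83


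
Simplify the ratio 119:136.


GCD(119, 136) = 17
119/17 : 136/17
= 7:8

7:8


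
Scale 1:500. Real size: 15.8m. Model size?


Model size = real / scale
= 15.8 / 500
= 0.0316 m

0.0316 m


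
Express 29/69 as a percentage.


Percentage = (part / whole) × 100
= (29 / 69) × 100
≈ 42.03%

42.03%


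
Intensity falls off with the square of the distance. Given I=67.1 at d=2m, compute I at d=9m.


I₁d₁² = I₂d₂²
I₂ = I₁ × (d₁/d₂)²
= 67.1 × (2/9)²
= 67.1 × 4/81
= 268.4/81
≈ 3.3136

3.3136


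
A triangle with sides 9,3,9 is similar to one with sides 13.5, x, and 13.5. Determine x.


Scale factor = 13.5/9 = 1.5
Missing side = 3 × 1.5
= 4.5

4.5


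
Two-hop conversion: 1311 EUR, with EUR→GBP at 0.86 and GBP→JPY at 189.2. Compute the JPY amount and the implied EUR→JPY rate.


Step 1: 1311 EUR × 0.86 = 1127.46 GBP
Step 2: 1127.46 GBP × 189.2 = 213315.43 JPY
Implied rate EUR→JPY = 0.86 × 189.2 = 162.7120
= 213315.43 JPY; implied rate 162.7120 JPY/EUR

213315.43 JPY; implied rate 162.7120 JPY/EUR


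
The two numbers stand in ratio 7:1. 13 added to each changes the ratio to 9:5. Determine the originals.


Let A = 7k, B = 1k.
(7k + 13) / (1k + 13) = 9/5
Cross-multiply: 5(7k + 13) = 9(1k + 13)
35k + 65 = 9k + 117
35k - 9k = 117 - 65
26k = 52
k = 52/26 = 2
A = 7×2 = 14, B = 1×2 = 2
= A = 14, B = 2

A = 14, B = 2


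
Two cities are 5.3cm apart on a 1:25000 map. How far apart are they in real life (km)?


Real distance = map distance × scale
= 5.3cm × 25000
= 132500 cm = 1325.0 m
= 1.325 km

1.325 km


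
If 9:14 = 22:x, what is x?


Cross multiply: 9 × x = 14 × 22
9x = 308
x = 308 / 9
= 34.22

34.22


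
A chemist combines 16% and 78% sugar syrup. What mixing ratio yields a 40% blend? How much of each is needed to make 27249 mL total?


Let x parts of 16% mix with y parts of 78%.
16x + 78y = 40(x + y)
16x + 78y = 40x + 40y
x(16 - 40) = y(40 - 78)
x/y = (78 - 40)/(40 - 16) = 38/24
Simplify: 19:12
Total parts = 31; one part = 27249/31 = 879.00 mL
16% solution: 19×879.00 = 16701.00 mL
78% solution: 12×879.00 = 10548.00 mL
= ratio 19:12; 16701.00 mL and 10548.00 mL

ratio 19:12; 16701.00 mL and 10548.00 mL


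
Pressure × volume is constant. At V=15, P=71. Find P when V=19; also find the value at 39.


Inverse proportion: x × y = constant
k = 15 × 71 = 1065
At x=19: k/19 = 56.05
At x=39: k/39 = 27.31
= 56.05 and 27.31

56.05 and 27.31


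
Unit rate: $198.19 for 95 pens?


Unit rate = total / quantity
= 198.19 / 95
= $2.09 per unit

$2.09 per unit


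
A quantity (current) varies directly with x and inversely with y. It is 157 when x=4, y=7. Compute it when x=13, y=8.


z = k·x/y
Solve for k using the known point: k = z·y/x = 157×7/4 = 1099/4 = 274.7500
Now evaluate at x=13, y=8:
z = k × 13 / 8 = (1099 × 13) / (4 × 8) = 14287/32
≈ 446.4688

446.4688


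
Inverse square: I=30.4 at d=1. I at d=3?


I₁d₁² = I₂d₂²
I₂ = I₁ × (d₁/d₂)²
= 30.4 × (1/3)²
= 30.4 × 1/9
= 30.4/9
≈ 3.3778

3.3778


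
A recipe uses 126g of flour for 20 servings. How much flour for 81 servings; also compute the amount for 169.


Direct proportion: y/x = constant
k = 126/20 = 6.3000
y at x=81: k × 81 = 126 × 81 / 20 = 10206/20 = 510.30
y at x=169: k × 169 = 126 × 169 / 20 = 21294/20 = 1064.70
= 510.30 and 1064.70

510.30 and 1064.70


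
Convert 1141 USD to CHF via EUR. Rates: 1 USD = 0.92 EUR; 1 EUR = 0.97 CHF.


Step 1: 1141 USD × 0.92 = 1049.72 EUR
Step 2: 1049.72 EUR × 0.97 = 1018.23 CHF
Implied rate USD→CHF = 0.92 × 0.97 = 0.8924
= 1018.23 CHF

1018.23 CHF


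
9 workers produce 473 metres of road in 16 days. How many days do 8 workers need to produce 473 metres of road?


Days ∝ work / workers, so d₂ = d₁ × (m₁/m₂) × (w₂/w₁)
Workers factor (inverse): 9/8 = 1.1250
Work factor (direct): 473/473 = 1.0000
d₂ = 16 × 9/8 × 473/473 = (16 × 9 × 473) / (8 × 473) = 68112/3784
= 18.00 days

18.00 days


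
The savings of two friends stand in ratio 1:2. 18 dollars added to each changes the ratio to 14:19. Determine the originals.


Let A = 1k, B = 2k.
(1k + 18) / (2k + 18) = 14/19
Cross-multiply: 19(1k + 18) = 14(2k + 18)
19k + 342 = 28k + 252
19k - 28k = 252 - 342
-9k = -90
k = -90/-9 = 10
A = 1×10 = 10, B = 2×10 = 20
= A = 10, B = 20

A = 10, B = 20


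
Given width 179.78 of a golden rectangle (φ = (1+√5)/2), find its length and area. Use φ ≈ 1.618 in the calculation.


φ = (1 + √5) / 2 ≈ 1.618
Length = width × φ = 179.78 × 1.618 = 290.88404
≈ 290.88
Area = width × length = 179.78 × 290.88404 = 52295.1327112 ≈ 52295.13
= Length: 290.88, Area: 52295.13

Length: 290.88, Area: 52295.13


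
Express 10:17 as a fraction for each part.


Total parts = 10 + 17 = 27
First part: 10/27 = 10/27
Second part: 17/27 = 17/27
= 10/27 and 17/27

10/27 and 17/27


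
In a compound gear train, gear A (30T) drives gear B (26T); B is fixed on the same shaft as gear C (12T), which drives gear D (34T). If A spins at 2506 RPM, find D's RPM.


Stage 1: RPM_B = RPM_A × t_A/t_B = 2506 × 30/26 = 75180/26 ≈ 2891.54
B and C share a shaft → RPM_C = RPM_B
Stage 2: RPM_D = RPM_C × t_C/t_D = RPM_A × (t_A×t_C)/(t_B×t_D)
Overall ratio = (30×12)/(26×34) = 360/884
RPM_D = 2506 × 360/884 = 902160/884
≈ 1020.54 RPM

1020.54 RPM


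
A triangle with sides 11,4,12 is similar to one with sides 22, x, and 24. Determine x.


Scale factor = 22/11 = 2
Missing side = 4 × 2
= 8.0

8.0


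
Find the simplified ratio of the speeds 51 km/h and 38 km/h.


Ratio = 51:38
GCD = 1
Simplified = 51:38
Time ratio (same distance) = 38:51
Speed ratio = 51:38

51:38


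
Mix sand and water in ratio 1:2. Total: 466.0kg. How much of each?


Total parts = 1 + 2 = 3
sand: 466.0 × 1/3 = 155.3kg
water: 466.0 × 2/3 = 310.7kg
= 155.3kg and 310.7kg

155.3kg and 310.7kg


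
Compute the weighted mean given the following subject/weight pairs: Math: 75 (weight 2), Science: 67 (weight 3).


Numerator = 75×2 + 67×3
= 150 + 201
= 351
Total weight = 5
Weighted avg = 351/5
= 70.20

70.20


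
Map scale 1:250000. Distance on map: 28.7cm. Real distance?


Real distance = map distance × scale
= 28.7cm × 250000
= 7175000 cm = 71750.0 m
= 71.750 km

71.750 km


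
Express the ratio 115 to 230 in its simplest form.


GCD(115, 230) = 115
115/115 : 230/115
= 1:2

1:2


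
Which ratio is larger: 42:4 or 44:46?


42/4 = 10.5000
44/46 = 0.9565
10.5000 > 0.9565, so 42:4 is greater
= 42:4

42:4


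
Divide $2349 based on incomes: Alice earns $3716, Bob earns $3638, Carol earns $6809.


Total income = 3716 + 3638 + 6809 = $14163
Alice: $2349 × 3716/14163 = $616.32
Bob: $2349 × 3638/14163 = $603.38
Carol: $2349 × 6809/14163 = $1129.30
= Alice: $616.32, Bob: $603.38, Carol: $1129.30

Alice: $616.32, Bob: $603.38, Carol: $1129.30


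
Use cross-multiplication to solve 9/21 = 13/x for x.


Cross multiply: 9 × x = 21 × 13
9x = 273
x = 273 / 9
= 30.33

30.33


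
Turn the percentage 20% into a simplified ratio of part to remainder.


20% means 20 parts out of 100; remainder = 80
Part : remainder = 20:80
GCD = 20
= 1:4

1:4


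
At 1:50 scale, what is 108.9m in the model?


Model size = real / scale
= 108.9 / 50
= 2.1780 m

2.1780 m


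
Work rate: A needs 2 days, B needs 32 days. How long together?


Rate of A = 1/2 per day
Rate of B = 1/32 per day
Combined rate = 1/2 + 1/32 = 34/64 ≈ 0.5313 per day
Days = 1 / combined rate = 64/34
≈ 1.88 days

1.88 days


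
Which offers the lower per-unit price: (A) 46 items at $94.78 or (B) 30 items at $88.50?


Deal A: $94.78/46 = $2.0604/unit
Deal B: $88.50/30 = $2.9500/unit
A is cheaper per unit
= Deal A

Deal A


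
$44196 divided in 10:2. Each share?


Total parts = 10 + 2 = 12
Part 1: 44196 × 10/12 = 36830.00
Part 2: 44196 × 2/12 = 7366.00
= Part 1: $36830.00, Part 2: $7366.00

Part 1: $36830.00, Part 2: $7366.00


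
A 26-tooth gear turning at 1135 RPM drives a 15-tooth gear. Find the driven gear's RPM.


Gear ratio = 26:15 = 26:15
RPM_B = RPM_A × (teeth_A / teeth_B)
= 1135 × (26/15)
= 1967.3 RPM

1967.3 RPM


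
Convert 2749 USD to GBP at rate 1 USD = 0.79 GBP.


Amount × rate = 2749 × 0.79
= 2171.71 GBP

2171.71 GBP


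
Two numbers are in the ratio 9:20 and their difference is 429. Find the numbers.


Let A = 9k, B = 20k.
20k - 9k = 429
11k = 429 → k = 429/11 = 39
A = 9×39 = 351, B = 20×39 = 780
= A = 351, B = 780

A = 351, B = 780


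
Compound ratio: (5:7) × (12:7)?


Compound ratio = (5×12) : (7×7)
= 60:49
GCD = 1
= 60:49

60:49


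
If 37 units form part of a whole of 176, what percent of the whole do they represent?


Percentage = (part / whole) × 100
= (37 / 176) × 100
≈ 21.02%

21.02%


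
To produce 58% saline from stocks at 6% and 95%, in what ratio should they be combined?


Let x parts of 6% mix with y parts of 95%.
6x + 95y = 58(x + y)
6x + 95y = 58x + 58y
x(6 - 58) = y(58 - 95)
x/y = (95 - 58)/(58 - 6) = 37/52
Simplify: 37:52
= 37:52

37:52


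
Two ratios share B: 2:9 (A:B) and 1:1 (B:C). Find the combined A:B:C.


Match B: multiply A:B by 1 → 2:9
Multiply B:C by 9 → 9:9
Combined: 2:9:9
GCD = 1
= 2:9:9

2:9:9


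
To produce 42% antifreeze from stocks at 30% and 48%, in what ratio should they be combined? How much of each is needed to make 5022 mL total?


Let x parts of 30% mix with y parts of 48%.
30x + 48y = 42(x + y)
30x + 48y = 42x + 42y
x(30 - 42) = y(42 - 48)
x/y = (48 - 42)/(42 - 30) = 6/12
Simplify: 1:2
Total parts = 3; one part = 5022/3 = 1674.00 mL
30% solution: 1×1674.00 = 1674.00 mL
48% solution: 2×1674.00 = 3348.00 mL
= ratio 1:2; 1674.00 mL and 3348.00 mL

ratio 1:2; 1674.00 mL and 3348.00 mL


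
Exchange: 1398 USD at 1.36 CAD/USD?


Amount × rate = 1398 × 1.36
= 1901.28 CAD

1901.28 CAD


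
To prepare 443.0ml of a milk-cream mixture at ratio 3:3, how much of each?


Total parts = 3 + 3 = 6
milk: 443.0 × 3/6 = 221.5ml
cream: 443.0 × 3/6 = 221.5ml
= 221.5ml and 221.5ml

221.5ml and 221.5ml


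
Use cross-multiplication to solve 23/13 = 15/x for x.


Cross multiply: 23 × x = 13 × 15
23x = 195
x = 195 / 23
= 8.48

8.48


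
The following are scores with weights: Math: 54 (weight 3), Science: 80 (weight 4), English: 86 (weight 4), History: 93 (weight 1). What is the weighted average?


Numerator = 54×3 + 80×4 + 86×4 + 93×1
= 162 + 320 + 344 + 93
= 919
Total weight = 12
Weighted avg = 919/12
= 76.58

76.58


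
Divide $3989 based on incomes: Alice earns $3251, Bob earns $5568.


Total income = 3251 + 5568 = $8819
Alice: $3989 × 3251/8819 = $1470.49
Bob: $3989 × 5568/8819 = $2518.51
= Alice: $1470.49, Bob: $2518.51

Alice: $1470.49, Bob: $2518.51


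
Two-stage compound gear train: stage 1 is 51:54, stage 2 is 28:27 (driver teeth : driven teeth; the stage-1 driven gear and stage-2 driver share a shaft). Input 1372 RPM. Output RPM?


Stage 1: RPM_B = RPM_A × t_A/t_B = 1372 × 51/54 = 69972/54 ≈ 1295.78
B and C share a shaft → RPM_C = RPM_B
Stage 2: RPM_D = RPM_C × t_C/t_D = RPM_A × (t_A×t_C)/(t_B×t_D)
Overall ratio = (51×28)/(54×27) = 1428/1458
RPM_D = 1372 × 1428/1458 = 1959216/1458
≈ 1343.77 RPM

1343.77 RPM


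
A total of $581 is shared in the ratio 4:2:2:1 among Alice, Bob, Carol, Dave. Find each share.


Total parts = 4 + 2 + 2 + 1 = 9
Alice: 581 × 4/9 = 258.22
Bob: 581 × 2/9 = 129.11
Carol: 581 × 2/9 = 129.11
Dave: 581 × 1/9 = 64.56
= Alice: $258.22, Bob: $129.11, Carol: $129.11, Dave: $64.56

Alice: $258.22, Bob: $129.11, Carol: $129.11, Dave: $64.56


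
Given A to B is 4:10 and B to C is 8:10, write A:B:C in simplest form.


Match B: multiply A:B by 8 → 32:80
Multiply B:C by 10 → 80:100
Combined: 32:80:100
GCD = 4
= 8:20:25

8:20:25


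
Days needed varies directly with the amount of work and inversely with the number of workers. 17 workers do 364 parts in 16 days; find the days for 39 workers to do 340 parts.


Days ∝ work / workers, so d₂ = d₁ × (m₁/m₂) × (w₂/w₁)
Workers factor (inverse): 17/39 ≈ 0.4359
Work factor (direct): 340/364 ≈ 0.9341
d₂ = 16 × 17/39 × 340/364 = (16 × 17 × 340) / (39 × 364) = 92480/14196
≈ 6.51 days

6.51 days


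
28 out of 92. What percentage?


Percentage = (part / whole) × 100
= (28 / 92) × 100
≈ 30.43%

30.43%


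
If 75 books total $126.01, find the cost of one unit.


Unit rate = total / quantity
= 126.01 / 75
= $1.68 per unit

$1.68 per unit


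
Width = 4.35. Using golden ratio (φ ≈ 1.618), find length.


φ = (1 + √5) / 2 ≈ 1.618
Length = width × φ = 4.35 × 1.618 = 7.0383
≈ 7.04

7.04


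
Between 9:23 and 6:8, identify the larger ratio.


9/23 = 0.3913
6/8 = 0.7500
0.3913 < 0.7500, so 9:23 is less
= 6:8

6:8


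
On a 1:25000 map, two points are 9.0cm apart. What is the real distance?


Real distance = map distance × scale
= 9.0cm × 25000
= 225000 cm = 2250.0 m
= 2.250 km

2.250 km


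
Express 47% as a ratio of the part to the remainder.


47% means 47 parts out of 100; remainder = 53
Part : remainder = 47:53
GCD = 1
= 47:53

47:53


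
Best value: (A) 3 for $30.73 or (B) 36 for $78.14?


Deal A: $30.73/3 = $10.2433/unit
Deal B: $78.14/36 = $2.1706/unit
B is cheaper per unit
= Deal B

Deal B


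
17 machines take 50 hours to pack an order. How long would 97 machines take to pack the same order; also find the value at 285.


Inverse proportion: x × y = constant
k = 17 × 50 = 850
At x=97: k/97 = 8.76
At x=285: k/285 = 2.98
= 8.76 and 2.98

8.76 and 2.98


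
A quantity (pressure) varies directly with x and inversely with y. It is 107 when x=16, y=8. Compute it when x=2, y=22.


z = k·x/y
Solve for k using the known point: k = z·y/x = 107×8/16 = 856/16 = 53.5000
Now evaluate at x=2, y=22:
z = k × 2 / 22 = (856 × 2) / (16 × 22) = 1712/352
≈ 4.8636

4.8636


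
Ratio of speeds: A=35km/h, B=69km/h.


Ratio = 35:69
GCD = 1
Simplified = 35:69
Time ratio (same distance) = 69:35
Speed ratio = 35:69

35:69


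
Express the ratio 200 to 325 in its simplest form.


GCD(200, 325) = 25
200/25 : 325/25
= 8:13

8:13


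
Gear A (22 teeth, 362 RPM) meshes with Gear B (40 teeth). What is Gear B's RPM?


Gear ratio = 22:40 = 11:20
RPM_B = RPM_A × (teeth_A / teeth_B)
= 362 × (22/40)
= 199.1 RPM

199.1 RPM


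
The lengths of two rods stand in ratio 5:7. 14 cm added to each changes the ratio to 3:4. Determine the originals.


Let A = 5k, B = 7k.
(5k + 14) / (7k + 14) = 3/4
Cross-multiply: 4(5k + 14) = 3(7k + 14)
20k + 56 = 21k + 42
20k - 21k = 42 - 56
-1k = -14
k = -14/-1 = 14
A = 5×14 = 70, B = 7×14 = 98
= A = 70, B = 98

A = 70, B = 98


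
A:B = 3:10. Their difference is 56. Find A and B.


Let A = 3k, B = 10k.
10k - 3k = 56
7k = 56 → k = 56/7 = 8
A = 3×8 = 24, B = 10×8 = 80
= A = 24, B = 80

A = 24, B = 80


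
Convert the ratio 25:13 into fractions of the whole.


Total parts = 25 + 13 = 38
First part: 25/38 = 25/38
Second part: 13/38 = 13/38
= 25/38 and 13/38

25/38 and 13/38


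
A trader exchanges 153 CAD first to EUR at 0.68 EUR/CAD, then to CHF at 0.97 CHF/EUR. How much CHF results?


Step 1: 153 CAD × 0.68 = 104.04 EUR
Step 2: 104.04 EUR × 0.97 = 100.92 CHF
Implied rate CAD→CHF = 0.68 × 0.97 = 0.6596
= 100.92 CHF

100.92 CHF


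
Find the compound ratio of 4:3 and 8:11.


Compound ratio = (4×8) : (3×11)
= 32:33
GCD = 1
= 32:33

32:33


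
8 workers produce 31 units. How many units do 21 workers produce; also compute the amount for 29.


Direct proportion: y/x = constant
k = 31/8 = 3.8750
y at x=21: k × 21 = 31 × 21 / 8 = 651/8 ≈ 81.38
y at x=29: k × 29 = 31 × 29 / 8 = 899/8 ≈ 112.38
= 81.38 and 112.38

81.38 and 112.38


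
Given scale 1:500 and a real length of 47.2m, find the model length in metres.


Model size = real / scale
= 47.2 / 500
= 0.0944 m

0.0944 m


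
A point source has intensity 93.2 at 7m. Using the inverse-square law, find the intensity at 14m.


I₁d₁² = I₂d₂²
I₂ = I₁ × (d₁/d₂)²
= 93.2 × (7/14)²
= 93.2 × 49/196
= 4566.8/196
= 23.3000

23.3000


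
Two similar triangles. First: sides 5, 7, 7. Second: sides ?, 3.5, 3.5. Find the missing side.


Scale factor = 3.5/7 = 0.5
Missing side = 5 × 0.5
= 2.5

2.5


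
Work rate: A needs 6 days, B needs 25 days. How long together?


Rate of A = 1/6 per day
Rate of B = 1/25 per day
Combined rate = 1/6 + 1/25 = 31/150 ≈ 0.2067 per day
Days = 1 / combined rate = 150/31
≈ 4.84 days

4.84 days


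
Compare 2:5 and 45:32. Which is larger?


2/5 = 0.4000
45/32 = 1.4062
0.4000 < 1.4062, so 2:5 is less
= 45:32

45:32


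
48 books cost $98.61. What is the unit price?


Unit rate = total / quantity
= 98.61 / 48
= $2.05 per unit

$2.05 per unit


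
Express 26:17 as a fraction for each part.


Total parts = 26 + 17 = 43
First part: 26/43 = 26/43
Second part: 17/43 = 17/43
= 26/43 and 17/43

26/43 and 17/43


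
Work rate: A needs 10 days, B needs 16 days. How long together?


Rate of A = 1/10 per day
Rate of B = 1/16 per day
Combined rate = 1/10 + 1/16 = 26/160 = 0.1625 per day
Days = 1 / combined rate = 160/26
≈ 6.15 days

6.15 days


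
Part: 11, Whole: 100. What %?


Percentage = (part / whole) × 100
= (11 / 100) × 100
= 11.00%

11.00%


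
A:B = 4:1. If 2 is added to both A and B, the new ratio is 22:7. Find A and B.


Let A = 4k, B = 1k.
(4k + 2) / (1k + 2) = 22/7
Cross-multiply: 7(4k + 2) = 22(1k + 2)
28k + 14 = 22k + 44
28k - 22k = 44 - 14
6k = 30
k = 30/6 = 5
A = 4×5 = 20, B = 1×5 = 5
= A = 20, B = 5

A = 20, B = 5


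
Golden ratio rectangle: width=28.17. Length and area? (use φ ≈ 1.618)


φ = (1 + √5) / 2 ≈ 1.618
Length = width × φ = 28.17 × 1.618 = 45.57906
≈ 45.58
Area = width × length = 28.17 × 45.57906 = 1283.9621202 ≈ 1283.96
= Length: 45.58, Area: 1283.96

Length: 45.58, Area: 1283.96


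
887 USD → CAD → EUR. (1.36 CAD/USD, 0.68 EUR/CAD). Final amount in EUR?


Step 1: 887 USD × 1.36 = 1206.32 CAD
Step 2: 1206.32 CAD × 0.68 = 820.30 EUR
Implied rate USD→EUR = 1.36 × 0.68 = 0.9248
= 820.30 EUR

820.30 EUR


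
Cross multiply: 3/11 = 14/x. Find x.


Cross multiply: 3 × x = 11 × 14
3x = 154
x = 154 / 3
= 51.33

51.33


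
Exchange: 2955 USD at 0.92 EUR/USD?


Amount × rate = 2955 × 0.92
= 2718.60 EUR

2718.60 EUR


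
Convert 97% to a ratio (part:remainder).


97% means 97 parts out of 100; remainder = 3
Part : remainder = 97:3
GCD = 1
= 97:3

97:3


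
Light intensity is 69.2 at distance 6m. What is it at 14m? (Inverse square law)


I₁d₁² = I₂d₂²
I₂ = I₁ × (d₁/d₂)²
= 69.2 × (6/14)²
= 69.2 × 36/196
= 2491.2/196
≈ 12.7102

12.7102


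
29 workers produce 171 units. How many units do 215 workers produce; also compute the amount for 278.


Direct proportion: y/x = constant
k = 171/29 ≈ 5.8966
y at x=215: k × 215 = 171 × 215 / 29 = 36765/29 ≈ 1267.76
y at x=278: k × 278 = 171 × 278 / 29 = 47538/29 ≈ 1639.24
= 1267.76 and 1639.24

1267.76 and 1639.24


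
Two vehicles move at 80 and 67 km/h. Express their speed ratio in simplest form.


Ratio = 80:67
GCD = 1
Simplified = 80:67
Time ratio (same distance) = 67:80
Speed ratio = 80:67

80:67


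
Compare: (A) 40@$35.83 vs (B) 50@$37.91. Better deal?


Deal A: $35.83/40 = $0.8958/unit
Deal B: $37.91/50 = $0.7582/unit
B is cheaper per unit
= Deal B

Deal B


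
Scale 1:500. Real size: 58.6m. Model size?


Model size = real / scale
= 58.6 / 500
= 0.1172 m

0.1172 m


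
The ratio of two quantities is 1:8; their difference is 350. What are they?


Let A = 1k, B = 8k.
8k - 1k = 350
7k = 350 → k = 350/7 = 50
A = 1×50 = 50, B = 8×50 = 400
= A = 50, B = 400

A = 50, B = 400


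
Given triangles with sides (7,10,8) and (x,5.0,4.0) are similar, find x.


Scale factor = 5.0/10 = 0.5
Missing side = 7 × 0.5
= 3.5

3.5


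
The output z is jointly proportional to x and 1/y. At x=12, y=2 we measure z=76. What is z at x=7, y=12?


z = k·x/y
Solve for k using the known point: k = z·y/x = 76×2/12 = 152/12 ≈ 12.6667
Now evaluate at x=7, y=12:
z = k × 7 / 12 = (152 × 7) / (12 × 12) = 1064/144
≈ 7.3889

7.3889


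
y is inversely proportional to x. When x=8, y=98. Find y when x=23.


Inverse proportion: x × y = constant
k = 8 × 98 = 784
y₂ = k / 23 = 784 / 23
= 34.09

34.09
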